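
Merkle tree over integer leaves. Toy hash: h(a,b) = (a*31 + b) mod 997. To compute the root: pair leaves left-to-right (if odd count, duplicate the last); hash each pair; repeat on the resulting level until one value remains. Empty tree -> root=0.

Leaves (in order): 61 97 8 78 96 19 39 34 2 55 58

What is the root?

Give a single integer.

Answer: 432

Derivation:
L0: [61, 97, 8, 78, 96, 19, 39, 34, 2, 55, 58]
L1: h(61,97)=(61*31+97)%997=991 h(8,78)=(8*31+78)%997=326 h(96,19)=(96*31+19)%997=4 h(39,34)=(39*31+34)%997=246 h(2,55)=(2*31+55)%997=117 h(58,58)=(58*31+58)%997=859 -> [991, 326, 4, 246, 117, 859]
L2: h(991,326)=(991*31+326)%997=140 h(4,246)=(4*31+246)%997=370 h(117,859)=(117*31+859)%997=498 -> [140, 370, 498]
L3: h(140,370)=(140*31+370)%997=722 h(498,498)=(498*31+498)%997=981 -> [722, 981]
L4: h(722,981)=(722*31+981)%997=432 -> [432]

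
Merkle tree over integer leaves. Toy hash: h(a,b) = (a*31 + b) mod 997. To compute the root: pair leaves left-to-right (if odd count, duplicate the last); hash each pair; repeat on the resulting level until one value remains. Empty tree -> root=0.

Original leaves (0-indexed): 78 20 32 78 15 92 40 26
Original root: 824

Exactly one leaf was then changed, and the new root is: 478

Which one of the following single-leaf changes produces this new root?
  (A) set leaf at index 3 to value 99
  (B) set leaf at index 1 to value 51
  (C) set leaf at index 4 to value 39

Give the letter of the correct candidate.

Answer: A

Derivation:
Original leaves: [78, 20, 32, 78, 15, 92, 40, 26]
Target new root: 478
Try each candidate change and compute the resulting root:
Candidate A: set leaf[3] = 99 -> leaves = [78, 20, 32, 99, 15, 92, 40, 26]
  L0: [78, 20, 32, 99, 15, 92, 40, 26]
  L1: h(78,20)=(78*31+20)%997=444 h(32,99)=(32*31+99)%997=94 h(15,92)=(15*31+92)%997=557 h(40,26)=(40*31+26)%997=269 -> [444, 94, 557, 269]
  L2: h(444,94)=(444*31+94)%997=897 h(557,269)=(557*31+269)%997=587 -> [897, 587]
  L3: h(897,587)=(897*31+587)%997=478 -> [478]
  root = 478 == target 478  ** MATCH **
Candidate B: set leaf[1] = 51 -> leaves = [78, 51, 32, 78, 15, 92, 40, 26]
  L0: [78, 51, 32, 78, 15, 92, 40, 26]
  L1: h(78,51)=(78*31+51)%997=475 h(32,78)=(32*31+78)%997=73 h(15,92)=(15*31+92)%997=557 h(40,26)=(40*31+26)%997=269 -> [475, 73, 557, 269]
  L2: h(475,73)=(475*31+73)%997=840 h(557,269)=(557*31+269)%997=587 -> [840, 587]
  L3: h(840,587)=(840*31+587)%997=705 -> [705]
  root = 705 != target 478
Candidate C: set leaf[4] = 39 -> leaves = [78, 20, 32, 78, 39, 92, 40, 26]
  L0: [78, 20, 32, 78, 39, 92, 40, 26]
  L1: h(78,20)=(78*31+20)%997=444 h(32,78)=(32*31+78)%997=73 h(39,92)=(39*31+92)%997=304 h(40,26)=(40*31+26)%997=269 -> [444, 73, 304, 269]
  L2: h(444,73)=(444*31+73)%997=876 h(304,269)=(304*31+269)%997=720 -> [876, 720]
  L3: h(876,720)=(876*31+720)%997=957 -> [957]
  root = 957 != target 478
Candidate A produces the target root.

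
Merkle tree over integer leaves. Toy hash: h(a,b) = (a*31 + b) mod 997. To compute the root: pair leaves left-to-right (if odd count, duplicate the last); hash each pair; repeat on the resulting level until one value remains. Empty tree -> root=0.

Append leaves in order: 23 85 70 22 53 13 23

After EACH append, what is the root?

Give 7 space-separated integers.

Answer: 23 798 59 11 775 492 569

Derivation:
After append 23 (leaves=[23]):
  L0: [23]
  root=23
After append 85 (leaves=[23, 85]):
  L0: [23, 85]
  L1: h(23,85)=(23*31+85)%997=798 -> [798]
  root=798
After append 70 (leaves=[23, 85, 70]):
  L0: [23, 85, 70]
  L1: h(23,85)=(23*31+85)%997=798 h(70,70)=(70*31+70)%997=246 -> [798, 246]
  L2: h(798,246)=(798*31+246)%997=59 -> [59]
  root=59
After append 22 (leaves=[23, 85, 70, 22]):
  L0: [23, 85, 70, 22]
  L1: h(23,85)=(23*31+85)%997=798 h(70,22)=(70*31+22)%997=198 -> [798, 198]
  L2: h(798,198)=(798*31+198)%997=11 -> [11]
  root=11
After append 53 (leaves=[23, 85, 70, 22, 53]):
  L0: [23, 85, 70, 22, 53]
  L1: h(23,85)=(23*31+85)%997=798 h(70,22)=(70*31+22)%997=198 h(53,53)=(53*31+53)%997=699 -> [798, 198, 699]
  L2: h(798,198)=(798*31+198)%997=11 h(699,699)=(699*31+699)%997=434 -> [11, 434]
  L3: h(11,434)=(11*31+434)%997=775 -> [775]
  root=775
After append 13 (leaves=[23, 85, 70, 22, 53, 13]):
  L0: [23, 85, 70, 22, 53, 13]
  L1: h(23,85)=(23*31+85)%997=798 h(70,22)=(70*31+22)%997=198 h(53,13)=(53*31+13)%997=659 -> [798, 198, 659]
  L2: h(798,198)=(798*31+198)%997=11 h(659,659)=(659*31+659)%997=151 -> [11, 151]
  L3: h(11,151)=(11*31+151)%997=492 -> [492]
  root=492
After append 23 (leaves=[23, 85, 70, 22, 53, 13, 23]):
  L0: [23, 85, 70, 22, 53, 13, 23]
  L1: h(23,85)=(23*31+85)%997=798 h(70,22)=(70*31+22)%997=198 h(53,13)=(53*31+13)%997=659 h(23,23)=(23*31+23)%997=736 -> [798, 198, 659, 736]
  L2: h(798,198)=(798*31+198)%997=11 h(659,736)=(659*31+736)%997=228 -> [11, 228]
  L3: h(11,228)=(11*31+228)%997=569 -> [569]
  root=569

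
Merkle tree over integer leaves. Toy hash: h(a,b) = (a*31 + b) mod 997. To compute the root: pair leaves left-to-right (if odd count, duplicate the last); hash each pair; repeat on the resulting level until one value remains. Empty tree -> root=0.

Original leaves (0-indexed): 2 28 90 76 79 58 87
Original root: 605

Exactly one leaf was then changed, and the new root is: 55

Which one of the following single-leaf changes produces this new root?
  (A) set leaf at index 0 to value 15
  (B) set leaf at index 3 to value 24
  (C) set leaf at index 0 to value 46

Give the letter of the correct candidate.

Answer: A

Derivation:
Original leaves: [2, 28, 90, 76, 79, 58, 87]
Target new root: 55
Try each candidate change and compute the resulting root:
Candidate A: set leaf[0] = 15 -> leaves = [15, 28, 90, 76, 79, 58, 87]
  L0: [15, 28, 90, 76, 79, 58, 87]
  L1: h(15,28)=(15*31+28)%997=493 h(90,76)=(90*31+76)%997=872 h(79,58)=(79*31+58)%997=513 h(87,87)=(87*31+87)%997=790 -> [493, 872, 513, 790]
  L2: h(493,872)=(493*31+872)%997=203 h(513,790)=(513*31+790)%997=741 -> [203, 741]
  L3: h(203,741)=(203*31+741)%997=55 -> [55]
  root = 55 == target 55  ** MATCH **
Candidate B: set leaf[3] = 24 -> leaves = [2, 28, 90, 24, 79, 58, 87]
  L0: [2, 28, 90, 24, 79, 58, 87]
  L1: h(2,28)=(2*31+28)%997=90 h(90,24)=(90*31+24)%997=820 h(79,58)=(79*31+58)%997=513 h(87,87)=(87*31+87)%997=790 -> [90, 820, 513, 790]
  L2: h(90,820)=(90*31+820)%997=619 h(513,790)=(513*31+790)%997=741 -> [619, 741]
  L3: h(619,741)=(619*31+741)%997=987 -> [987]
  root = 987 != target 55
Candidate C: set leaf[0] = 46 -> leaves = [46, 28, 90, 76, 79, 58, 87]
  L0: [46, 28, 90, 76, 79, 58, 87]
  L1: h(46,28)=(46*31+28)%997=457 h(90,76)=(90*31+76)%997=872 h(79,58)=(79*31+58)%997=513 h(87,87)=(87*31+87)%997=790 -> [457, 872, 513, 790]
  L2: h(457,872)=(457*31+872)%997=84 h(513,790)=(513*31+790)%997=741 -> [84, 741]
  L3: h(84,741)=(84*31+741)%997=354 -> [354]
  root = 354 != target 55
Candidate A produces the target root.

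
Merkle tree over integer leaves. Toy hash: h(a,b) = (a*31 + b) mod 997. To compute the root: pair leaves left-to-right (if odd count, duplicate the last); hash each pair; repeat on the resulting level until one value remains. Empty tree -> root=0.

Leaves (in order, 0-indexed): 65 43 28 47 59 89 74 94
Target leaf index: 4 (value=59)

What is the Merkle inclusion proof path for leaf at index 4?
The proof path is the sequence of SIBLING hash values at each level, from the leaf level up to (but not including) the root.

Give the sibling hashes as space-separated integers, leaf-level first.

Answer: 89 394 905

Derivation:
L0 (leaves): [65, 43, 28, 47, 59, 89, 74, 94], target index=4
L1: h(65,43)=(65*31+43)%997=64 [pair 0] h(28,47)=(28*31+47)%997=915 [pair 1] h(59,89)=(59*31+89)%997=921 [pair 2] h(74,94)=(74*31+94)%997=394 [pair 3] -> [64, 915, 921, 394]
  Sibling for proof at L0: 89
L2: h(64,915)=(64*31+915)%997=905 [pair 0] h(921,394)=(921*31+394)%997=32 [pair 1] -> [905, 32]
  Sibling for proof at L1: 394
L3: h(905,32)=(905*31+32)%997=171 [pair 0] -> [171]
  Sibling for proof at L2: 905
Root: 171
Proof path (sibling hashes from leaf to root): [89, 394, 905]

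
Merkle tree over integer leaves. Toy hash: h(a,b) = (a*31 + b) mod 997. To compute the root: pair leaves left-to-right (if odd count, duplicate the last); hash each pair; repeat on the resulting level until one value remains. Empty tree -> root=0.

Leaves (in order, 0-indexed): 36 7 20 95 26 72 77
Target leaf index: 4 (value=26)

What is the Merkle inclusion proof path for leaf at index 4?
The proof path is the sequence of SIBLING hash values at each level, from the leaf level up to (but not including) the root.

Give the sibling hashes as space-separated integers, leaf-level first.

L0 (leaves): [36, 7, 20, 95, 26, 72, 77], target index=4
L1: h(36,7)=(36*31+7)%997=126 [pair 0] h(20,95)=(20*31+95)%997=715 [pair 1] h(26,72)=(26*31+72)%997=878 [pair 2] h(77,77)=(77*31+77)%997=470 [pair 3] -> [126, 715, 878, 470]
  Sibling for proof at L0: 72
L2: h(126,715)=(126*31+715)%997=633 [pair 0] h(878,470)=(878*31+470)%997=769 [pair 1] -> [633, 769]
  Sibling for proof at L1: 470
L3: h(633,769)=(633*31+769)%997=452 [pair 0] -> [452]
  Sibling for proof at L2: 633
Root: 452
Proof path (sibling hashes from leaf to root): [72, 470, 633]

Answer: 72 470 633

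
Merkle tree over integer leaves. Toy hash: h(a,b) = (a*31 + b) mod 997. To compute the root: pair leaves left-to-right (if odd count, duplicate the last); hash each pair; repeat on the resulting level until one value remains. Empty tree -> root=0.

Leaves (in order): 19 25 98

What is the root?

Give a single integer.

Answer: 236

Derivation:
L0: [19, 25, 98]
L1: h(19,25)=(19*31+25)%997=614 h(98,98)=(98*31+98)%997=145 -> [614, 145]
L2: h(614,145)=(614*31+145)%997=236 -> [236]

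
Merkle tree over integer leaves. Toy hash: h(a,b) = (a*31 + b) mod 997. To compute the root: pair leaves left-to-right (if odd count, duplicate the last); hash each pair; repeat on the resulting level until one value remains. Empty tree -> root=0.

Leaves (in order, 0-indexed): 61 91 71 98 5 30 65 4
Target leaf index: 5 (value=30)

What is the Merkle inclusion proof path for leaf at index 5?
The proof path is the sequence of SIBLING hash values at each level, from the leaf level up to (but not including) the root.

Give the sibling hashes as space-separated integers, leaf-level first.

Answer: 5 25 930

Derivation:
L0 (leaves): [61, 91, 71, 98, 5, 30, 65, 4], target index=5
L1: h(61,91)=(61*31+91)%997=985 [pair 0] h(71,98)=(71*31+98)%997=305 [pair 1] h(5,30)=(5*31+30)%997=185 [pair 2] h(65,4)=(65*31+4)%997=25 [pair 3] -> [985, 305, 185, 25]
  Sibling for proof at L0: 5
L2: h(985,305)=(985*31+305)%997=930 [pair 0] h(185,25)=(185*31+25)%997=775 [pair 1] -> [930, 775]
  Sibling for proof at L1: 25
L3: h(930,775)=(930*31+775)%997=692 [pair 0] -> [692]
  Sibling for proof at L2: 930
Root: 692
Proof path (sibling hashes from leaf to root): [5, 25, 930]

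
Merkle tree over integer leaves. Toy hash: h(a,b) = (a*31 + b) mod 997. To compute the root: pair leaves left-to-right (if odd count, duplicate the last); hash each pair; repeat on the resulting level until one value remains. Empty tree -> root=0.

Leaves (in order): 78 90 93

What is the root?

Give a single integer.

L0: [78, 90, 93]
L1: h(78,90)=(78*31+90)%997=514 h(93,93)=(93*31+93)%997=982 -> [514, 982]
L2: h(514,982)=(514*31+982)%997=964 -> [964]

Answer: 964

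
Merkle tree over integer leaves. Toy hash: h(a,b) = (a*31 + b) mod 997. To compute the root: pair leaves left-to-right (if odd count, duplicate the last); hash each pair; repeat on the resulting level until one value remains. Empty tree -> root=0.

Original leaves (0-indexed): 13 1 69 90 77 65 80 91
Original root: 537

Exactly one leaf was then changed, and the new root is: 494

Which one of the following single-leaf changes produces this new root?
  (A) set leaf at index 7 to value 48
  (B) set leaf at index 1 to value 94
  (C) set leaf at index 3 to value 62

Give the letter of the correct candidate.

Answer: A

Derivation:
Original leaves: [13, 1, 69, 90, 77, 65, 80, 91]
Target new root: 494
Try each candidate change and compute the resulting root:
Candidate A: set leaf[7] = 48 -> leaves = [13, 1, 69, 90, 77, 65, 80, 48]
  L0: [13, 1, 69, 90, 77, 65, 80, 48]
  L1: h(13,1)=(13*31+1)%997=404 h(69,90)=(69*31+90)%997=235 h(77,65)=(77*31+65)%997=458 h(80,48)=(80*31+48)%997=534 -> [404, 235, 458, 534]
  L2: h(404,235)=(404*31+235)%997=795 h(458,534)=(458*31+534)%997=774 -> [795, 774]
  L3: h(795,774)=(795*31+774)%997=494 -> [494]
  root = 494 == target 494  ** MATCH **
Candidate B: set leaf[1] = 94 -> leaves = [13, 94, 69, 90, 77, 65, 80, 91]
  L0: [13, 94, 69, 90, 77, 65, 80, 91]
  L1: h(13,94)=(13*31+94)%997=497 h(69,90)=(69*31+90)%997=235 h(77,65)=(77*31+65)%997=458 h(80,91)=(80*31+91)%997=577 -> [497, 235, 458, 577]
  L2: h(497,235)=(497*31+235)%997=687 h(458,577)=(458*31+577)%997=817 -> [687, 817]
  L3: h(687,817)=(687*31+817)%997=180 -> [180]
  root = 180 != target 494
Candidate C: set leaf[3] = 62 -> leaves = [13, 1, 69, 62, 77, 65, 80, 91]
  L0: [13, 1, 69, 62, 77, 65, 80, 91]
  L1: h(13,1)=(13*31+1)%997=404 h(69,62)=(69*31+62)%997=207 h(77,65)=(77*31+65)%997=458 h(80,91)=(80*31+91)%997=577 -> [404, 207, 458, 577]
  L2: h(404,207)=(404*31+207)%997=767 h(458,577)=(458*31+577)%997=817 -> [767, 817]
  L3: h(767,817)=(767*31+817)%997=666 -> [666]
  root = 666 != target 494
Candidate A produces the target root.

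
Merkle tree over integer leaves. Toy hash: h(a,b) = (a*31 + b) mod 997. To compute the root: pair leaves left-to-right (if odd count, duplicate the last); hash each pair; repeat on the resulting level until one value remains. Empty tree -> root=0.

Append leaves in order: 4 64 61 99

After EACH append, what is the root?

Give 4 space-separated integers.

After append 4 (leaves=[4]):
  L0: [4]
  root=4
After append 64 (leaves=[4, 64]):
  L0: [4, 64]
  L1: h(4,64)=(4*31+64)%997=188 -> [188]
  root=188
After append 61 (leaves=[4, 64, 61]):
  L0: [4, 64, 61]
  L1: h(4,64)=(4*31+64)%997=188 h(61,61)=(61*31+61)%997=955 -> [188, 955]
  L2: h(188,955)=(188*31+955)%997=801 -> [801]
  root=801
After append 99 (leaves=[4, 64, 61, 99]):
  L0: [4, 64, 61, 99]
  L1: h(4,64)=(4*31+64)%997=188 h(61,99)=(61*31+99)%997=993 -> [188, 993]
  L2: h(188,993)=(188*31+993)%997=839 -> [839]
  root=839

Answer: 4 188 801 839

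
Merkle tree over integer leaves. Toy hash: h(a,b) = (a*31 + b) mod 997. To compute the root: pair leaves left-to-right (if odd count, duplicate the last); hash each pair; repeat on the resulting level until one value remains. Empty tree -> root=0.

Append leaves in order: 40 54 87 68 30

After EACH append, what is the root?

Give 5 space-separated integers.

Answer: 40 297 27 8 61

Derivation:
After append 40 (leaves=[40]):
  L0: [40]
  root=40
After append 54 (leaves=[40, 54]):
  L0: [40, 54]
  L1: h(40,54)=(40*31+54)%997=297 -> [297]
  root=297
After append 87 (leaves=[40, 54, 87]):
  L0: [40, 54, 87]
  L1: h(40,54)=(40*31+54)%997=297 h(87,87)=(87*31+87)%997=790 -> [297, 790]
  L2: h(297,790)=(297*31+790)%997=27 -> [27]
  root=27
After append 68 (leaves=[40, 54, 87, 68]):
  L0: [40, 54, 87, 68]
  L1: h(40,54)=(40*31+54)%997=297 h(87,68)=(87*31+68)%997=771 -> [297, 771]
  L2: h(297,771)=(297*31+771)%997=8 -> [8]
  root=8
After append 30 (leaves=[40, 54, 87, 68, 30]):
  L0: [40, 54, 87, 68, 30]
  L1: h(40,54)=(40*31+54)%997=297 h(87,68)=(87*31+68)%997=771 h(30,30)=(30*31+30)%997=960 -> [297, 771, 960]
  L2: h(297,771)=(297*31+771)%997=8 h(960,960)=(960*31+960)%997=810 -> [8, 810]
  L3: h(8,810)=(8*31+810)%997=61 -> [61]
  root=61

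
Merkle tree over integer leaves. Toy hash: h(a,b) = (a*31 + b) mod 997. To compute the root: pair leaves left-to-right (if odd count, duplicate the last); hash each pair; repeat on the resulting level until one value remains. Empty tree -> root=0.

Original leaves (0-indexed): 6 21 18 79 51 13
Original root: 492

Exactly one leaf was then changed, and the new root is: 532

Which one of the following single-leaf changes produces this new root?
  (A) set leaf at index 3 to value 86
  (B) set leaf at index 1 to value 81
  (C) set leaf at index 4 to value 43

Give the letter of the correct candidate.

Original leaves: [6, 21, 18, 79, 51, 13]
Target new root: 532
Try each candidate change and compute the resulting root:
Candidate A: set leaf[3] = 86 -> leaves = [6, 21, 18, 86, 51, 13]
  L0: [6, 21, 18, 86, 51, 13]
  L1: h(6,21)=(6*31+21)%997=207 h(18,86)=(18*31+86)%997=644 h(51,13)=(51*31+13)%997=597 -> [207, 644, 597]
  L2: h(207,644)=(207*31+644)%997=82 h(597,597)=(597*31+597)%997=161 -> [82, 161]
  L3: h(82,161)=(82*31+161)%997=709 -> [709]
  root = 709 != target 532
Candidate B: set leaf[1] = 81 -> leaves = [6, 81, 18, 79, 51, 13]
  L0: [6, 81, 18, 79, 51, 13]
  L1: h(6,81)=(6*31+81)%997=267 h(18,79)=(18*31+79)%997=637 h(51,13)=(51*31+13)%997=597 -> [267, 637, 597]
  L2: h(267,637)=(267*31+637)%997=938 h(597,597)=(597*31+597)%997=161 -> [938, 161]
  L3: h(938,161)=(938*31+161)%997=326 -> [326]
  root = 326 != target 532
Candidate C: set leaf[4] = 43 -> leaves = [6, 21, 18, 79, 43, 13]
  L0: [6, 21, 18, 79, 43, 13]
  L1: h(6,21)=(6*31+21)%997=207 h(18,79)=(18*31+79)%997=637 h(43,13)=(43*31+13)%997=349 -> [207, 637, 349]
  L2: h(207,637)=(207*31+637)%997=75 h(349,349)=(349*31+349)%997=201 -> [75, 201]
  L3: h(75,201)=(75*31+201)%997=532 -> [532]
  root = 532 == target 532  ** MATCH **
Candidate C produces the target root.

Answer: C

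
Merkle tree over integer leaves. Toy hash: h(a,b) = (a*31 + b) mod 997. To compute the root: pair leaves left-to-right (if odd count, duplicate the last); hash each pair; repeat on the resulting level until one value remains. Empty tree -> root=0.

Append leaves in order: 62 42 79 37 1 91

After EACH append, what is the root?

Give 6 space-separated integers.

After append 62 (leaves=[62]):
  L0: [62]
  root=62
After append 42 (leaves=[62, 42]):
  L0: [62, 42]
  L1: h(62,42)=(62*31+42)%997=967 -> [967]
  root=967
After append 79 (leaves=[62, 42, 79]):
  L0: [62, 42, 79]
  L1: h(62,42)=(62*31+42)%997=967 h(79,79)=(79*31+79)%997=534 -> [967, 534]
  L2: h(967,534)=(967*31+534)%997=601 -> [601]
  root=601
After append 37 (leaves=[62, 42, 79, 37]):
  L0: [62, 42, 79, 37]
  L1: h(62,42)=(62*31+42)%997=967 h(79,37)=(79*31+37)%997=492 -> [967, 492]
  L2: h(967,492)=(967*31+492)%997=559 -> [559]
  root=559
After append 1 (leaves=[62, 42, 79, 37, 1]):
  L0: [62, 42, 79, 37, 1]
  L1: h(62,42)=(62*31+42)%997=967 h(79,37)=(79*31+37)%997=492 h(1,1)=(1*31+1)%997=32 -> [967, 492, 32]
  L2: h(967,492)=(967*31+492)%997=559 h(32,32)=(32*31+32)%997=27 -> [559, 27]
  L3: h(559,27)=(559*31+27)%997=407 -> [407]
  root=407
After append 91 (leaves=[62, 42, 79, 37, 1, 91]):
  L0: [62, 42, 79, 37, 1, 91]
  L1: h(62,42)=(62*31+42)%997=967 h(79,37)=(79*31+37)%997=492 h(1,91)=(1*31+91)%997=122 -> [967, 492, 122]
  L2: h(967,492)=(967*31+492)%997=559 h(122,122)=(122*31+122)%997=913 -> [559, 913]
  L3: h(559,913)=(559*31+913)%997=296 -> [296]
  root=296

Answer: 62 967 601 559 407 296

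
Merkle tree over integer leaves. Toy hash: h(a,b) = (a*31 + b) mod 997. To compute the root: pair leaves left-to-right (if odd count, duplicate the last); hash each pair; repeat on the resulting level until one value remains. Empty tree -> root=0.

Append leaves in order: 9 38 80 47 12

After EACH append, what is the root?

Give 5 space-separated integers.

After append 9 (leaves=[9]):
  L0: [9]
  root=9
After append 38 (leaves=[9, 38]):
  L0: [9, 38]
  L1: h(9,38)=(9*31+38)%997=317 -> [317]
  root=317
After append 80 (leaves=[9, 38, 80]):
  L0: [9, 38, 80]
  L1: h(9,38)=(9*31+38)%997=317 h(80,80)=(80*31+80)%997=566 -> [317, 566]
  L2: h(317,566)=(317*31+566)%997=423 -> [423]
  root=423
After append 47 (leaves=[9, 38, 80, 47]):
  L0: [9, 38, 80, 47]
  L1: h(9,38)=(9*31+38)%997=317 h(80,47)=(80*31+47)%997=533 -> [317, 533]
  L2: h(317,533)=(317*31+533)%997=390 -> [390]
  root=390
After append 12 (leaves=[9, 38, 80, 47, 12]):
  L0: [9, 38, 80, 47, 12]
  L1: h(9,38)=(9*31+38)%997=317 h(80,47)=(80*31+47)%997=533 h(12,12)=(12*31+12)%997=384 -> [317, 533, 384]
  L2: h(317,533)=(317*31+533)%997=390 h(384,384)=(384*31+384)%997=324 -> [390, 324]
  L3: h(390,324)=(390*31+324)%997=450 -> [450]
  root=450

Answer: 9 317 423 390 450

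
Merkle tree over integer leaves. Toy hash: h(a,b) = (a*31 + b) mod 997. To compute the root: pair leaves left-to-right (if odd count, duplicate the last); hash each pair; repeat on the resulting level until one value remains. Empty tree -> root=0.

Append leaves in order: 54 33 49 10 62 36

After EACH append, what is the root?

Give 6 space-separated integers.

After append 54 (leaves=[54]):
  L0: [54]
  root=54
After append 33 (leaves=[54, 33]):
  L0: [54, 33]
  L1: h(54,33)=(54*31+33)%997=710 -> [710]
  root=710
After append 49 (leaves=[54, 33, 49]):
  L0: [54, 33, 49]
  L1: h(54,33)=(54*31+33)%997=710 h(49,49)=(49*31+49)%997=571 -> [710, 571]
  L2: h(710,571)=(710*31+571)%997=647 -> [647]
  root=647
After append 10 (leaves=[54, 33, 49, 10]):
  L0: [54, 33, 49, 10]
  L1: h(54,33)=(54*31+33)%997=710 h(49,10)=(49*31+10)%997=532 -> [710, 532]
  L2: h(710,532)=(710*31+532)%997=608 -> [608]
  root=608
After append 62 (leaves=[54, 33, 49, 10, 62]):
  L0: [54, 33, 49, 10, 62]
  L1: h(54,33)=(54*31+33)%997=710 h(49,10)=(49*31+10)%997=532 h(62,62)=(62*31+62)%997=987 -> [710, 532, 987]
  L2: h(710,532)=(710*31+532)%997=608 h(987,987)=(987*31+987)%997=677 -> [608, 677]
  L3: h(608,677)=(608*31+677)%997=582 -> [582]
  root=582
After append 36 (leaves=[54, 33, 49, 10, 62, 36]):
  L0: [54, 33, 49, 10, 62, 36]
  L1: h(54,33)=(54*31+33)%997=710 h(49,10)=(49*31+10)%997=532 h(62,36)=(62*31+36)%997=961 -> [710, 532, 961]
  L2: h(710,532)=(710*31+532)%997=608 h(961,961)=(961*31+961)%997=842 -> [608, 842]
  L3: h(608,842)=(608*31+842)%997=747 -> [747]
  root=747

Answer: 54 710 647 608 582 747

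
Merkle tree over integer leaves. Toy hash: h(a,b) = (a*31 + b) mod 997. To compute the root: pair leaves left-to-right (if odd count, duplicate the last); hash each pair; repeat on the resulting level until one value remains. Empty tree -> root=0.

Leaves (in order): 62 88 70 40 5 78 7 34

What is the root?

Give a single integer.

Answer: 633

Derivation:
L0: [62, 88, 70, 40, 5, 78, 7, 34]
L1: h(62,88)=(62*31+88)%997=16 h(70,40)=(70*31+40)%997=216 h(5,78)=(5*31+78)%997=233 h(7,34)=(7*31+34)%997=251 -> [16, 216, 233, 251]
L2: h(16,216)=(16*31+216)%997=712 h(233,251)=(233*31+251)%997=495 -> [712, 495]
L3: h(712,495)=(712*31+495)%997=633 -> [633]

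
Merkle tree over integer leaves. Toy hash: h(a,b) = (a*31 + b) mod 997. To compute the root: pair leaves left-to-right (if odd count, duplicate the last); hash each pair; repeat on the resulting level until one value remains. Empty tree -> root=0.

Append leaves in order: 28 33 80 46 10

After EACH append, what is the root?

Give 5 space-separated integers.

Answer: 28 901 581 547 278

Derivation:
After append 28 (leaves=[28]):
  L0: [28]
  root=28
After append 33 (leaves=[28, 33]):
  L0: [28, 33]
  L1: h(28,33)=(28*31+33)%997=901 -> [901]
  root=901
After append 80 (leaves=[28, 33, 80]):
  L0: [28, 33, 80]
  L1: h(28,33)=(28*31+33)%997=901 h(80,80)=(80*31+80)%997=566 -> [901, 566]
  L2: h(901,566)=(901*31+566)%997=581 -> [581]
  root=581
After append 46 (leaves=[28, 33, 80, 46]):
  L0: [28, 33, 80, 46]
  L1: h(28,33)=(28*31+33)%997=901 h(80,46)=(80*31+46)%997=532 -> [901, 532]
  L2: h(901,532)=(901*31+532)%997=547 -> [547]
  root=547
After append 10 (leaves=[28, 33, 80, 46, 10]):
  L0: [28, 33, 80, 46, 10]
  L1: h(28,33)=(28*31+33)%997=901 h(80,46)=(80*31+46)%997=532 h(10,10)=(10*31+10)%997=320 -> [901, 532, 320]
  L2: h(901,532)=(901*31+532)%997=547 h(320,320)=(320*31+320)%997=270 -> [547, 270]
  L3: h(547,270)=(547*31+270)%997=278 -> [278]
  root=278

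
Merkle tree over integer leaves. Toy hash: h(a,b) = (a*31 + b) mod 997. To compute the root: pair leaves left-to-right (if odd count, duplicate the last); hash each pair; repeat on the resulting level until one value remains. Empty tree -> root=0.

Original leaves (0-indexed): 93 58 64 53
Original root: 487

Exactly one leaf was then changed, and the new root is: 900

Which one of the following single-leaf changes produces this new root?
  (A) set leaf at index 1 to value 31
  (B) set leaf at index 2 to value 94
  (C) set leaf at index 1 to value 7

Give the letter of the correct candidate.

Answer: C

Derivation:
Original leaves: [93, 58, 64, 53]
Target new root: 900
Try each candidate change and compute the resulting root:
Candidate A: set leaf[1] = 31 -> leaves = [93, 31, 64, 53]
  L0: [93, 31, 64, 53]
  L1: h(93,31)=(93*31+31)%997=920 h(64,53)=(64*31+53)%997=43 -> [920, 43]
  L2: h(920,43)=(920*31+43)%997=647 -> [647]
  root = 647 != target 900
Candidate B: set leaf[2] = 94 -> leaves = [93, 58, 94, 53]
  L0: [93, 58, 94, 53]
  L1: h(93,58)=(93*31+58)%997=947 h(94,53)=(94*31+53)%997=973 -> [947, 973]
  L2: h(947,973)=(947*31+973)%997=420 -> [420]
  root = 420 != target 900
Candidate C: set leaf[1] = 7 -> leaves = [93, 7, 64, 53]
  L0: [93, 7, 64, 53]
  L1: h(93,7)=(93*31+7)%997=896 h(64,53)=(64*31+53)%997=43 -> [896, 43]
  L2: h(896,43)=(896*31+43)%997=900 -> [900]
  root = 900 == target 900  ** MATCH **
Candidate C produces the target root.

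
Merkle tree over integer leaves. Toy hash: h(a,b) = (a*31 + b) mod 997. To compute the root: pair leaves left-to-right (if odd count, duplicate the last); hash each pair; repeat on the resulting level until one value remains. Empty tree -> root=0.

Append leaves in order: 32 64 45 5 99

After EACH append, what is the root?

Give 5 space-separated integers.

After append 32 (leaves=[32]):
  L0: [32]
  root=32
After append 64 (leaves=[32, 64]):
  L0: [32, 64]
  L1: h(32,64)=(32*31+64)%997=59 -> [59]
  root=59
After append 45 (leaves=[32, 64, 45]):
  L0: [32, 64, 45]
  L1: h(32,64)=(32*31+64)%997=59 h(45,45)=(45*31+45)%997=443 -> [59, 443]
  L2: h(59,443)=(59*31+443)%997=278 -> [278]
  root=278
After append 5 (leaves=[32, 64, 45, 5]):
  L0: [32, 64, 45, 5]
  L1: h(32,64)=(32*31+64)%997=59 h(45,5)=(45*31+5)%997=403 -> [59, 403]
  L2: h(59,403)=(59*31+403)%997=238 -> [238]
  root=238
After append 99 (leaves=[32, 64, 45, 5, 99]):
  L0: [32, 64, 45, 5, 99]
  L1: h(32,64)=(32*31+64)%997=59 h(45,5)=(45*31+5)%997=403 h(99,99)=(99*31+99)%997=177 -> [59, 403, 177]
  L2: h(59,403)=(59*31+403)%997=238 h(177,177)=(177*31+177)%997=679 -> [238, 679]
  L3: h(238,679)=(238*31+679)%997=81 -> [81]
  root=81

Answer: 32 59 278 238 81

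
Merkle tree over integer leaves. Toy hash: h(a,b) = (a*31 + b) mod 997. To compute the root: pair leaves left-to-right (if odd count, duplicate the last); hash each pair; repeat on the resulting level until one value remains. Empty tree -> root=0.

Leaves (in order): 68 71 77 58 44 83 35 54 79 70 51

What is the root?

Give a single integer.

Answer: 547

Derivation:
L0: [68, 71, 77, 58, 44, 83, 35, 54, 79, 70, 51]
L1: h(68,71)=(68*31+71)%997=185 h(77,58)=(77*31+58)%997=451 h(44,83)=(44*31+83)%997=450 h(35,54)=(35*31+54)%997=142 h(79,70)=(79*31+70)%997=525 h(51,51)=(51*31+51)%997=635 -> [185, 451, 450, 142, 525, 635]
L2: h(185,451)=(185*31+451)%997=204 h(450,142)=(450*31+142)%997=134 h(525,635)=(525*31+635)%997=958 -> [204, 134, 958]
L3: h(204,134)=(204*31+134)%997=476 h(958,958)=(958*31+958)%997=746 -> [476, 746]
L4: h(476,746)=(476*31+746)%997=547 -> [547]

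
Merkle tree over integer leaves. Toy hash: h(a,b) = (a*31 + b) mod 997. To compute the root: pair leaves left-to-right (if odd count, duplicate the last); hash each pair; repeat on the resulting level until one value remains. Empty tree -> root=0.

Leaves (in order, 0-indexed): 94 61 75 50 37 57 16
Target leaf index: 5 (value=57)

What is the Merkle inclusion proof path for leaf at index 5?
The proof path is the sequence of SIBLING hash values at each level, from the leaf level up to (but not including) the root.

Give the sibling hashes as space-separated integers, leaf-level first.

Answer: 37 512 882

Derivation:
L0 (leaves): [94, 61, 75, 50, 37, 57, 16], target index=5
L1: h(94,61)=(94*31+61)%997=981 [pair 0] h(75,50)=(75*31+50)%997=381 [pair 1] h(37,57)=(37*31+57)%997=207 [pair 2] h(16,16)=(16*31+16)%997=512 [pair 3] -> [981, 381, 207, 512]
  Sibling for proof at L0: 37
L2: h(981,381)=(981*31+381)%997=882 [pair 0] h(207,512)=(207*31+512)%997=947 [pair 1] -> [882, 947]
  Sibling for proof at L1: 512
L3: h(882,947)=(882*31+947)%997=373 [pair 0] -> [373]
  Sibling for proof at L2: 882
Root: 373
Proof path (sibling hashes from leaf to root): [37, 512, 882]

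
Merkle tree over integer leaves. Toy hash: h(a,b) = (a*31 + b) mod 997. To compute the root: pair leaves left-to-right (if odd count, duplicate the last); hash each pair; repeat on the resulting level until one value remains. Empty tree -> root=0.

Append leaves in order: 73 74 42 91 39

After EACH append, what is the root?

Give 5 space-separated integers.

After append 73 (leaves=[73]):
  L0: [73]
  root=73
After append 74 (leaves=[73, 74]):
  L0: [73, 74]
  L1: h(73,74)=(73*31+74)%997=343 -> [343]
  root=343
After append 42 (leaves=[73, 74, 42]):
  L0: [73, 74, 42]
  L1: h(73,74)=(73*31+74)%997=343 h(42,42)=(42*31+42)%997=347 -> [343, 347]
  L2: h(343,347)=(343*31+347)%997=13 -> [13]
  root=13
After append 91 (leaves=[73, 74, 42, 91]):
  L0: [73, 74, 42, 91]
  L1: h(73,74)=(73*31+74)%997=343 h(42,91)=(42*31+91)%997=396 -> [343, 396]
  L2: h(343,396)=(343*31+396)%997=62 -> [62]
  root=62
After append 39 (leaves=[73, 74, 42, 91, 39]):
  L0: [73, 74, 42, 91, 39]
  L1: h(73,74)=(73*31+74)%997=343 h(42,91)=(42*31+91)%997=396 h(39,39)=(39*31+39)%997=251 -> [343, 396, 251]
  L2: h(343,396)=(343*31+396)%997=62 h(251,251)=(251*31+251)%997=56 -> [62, 56]
  L3: h(62,56)=(62*31+56)%997=981 -> [981]
  root=981

Answer: 73 343 13 62 981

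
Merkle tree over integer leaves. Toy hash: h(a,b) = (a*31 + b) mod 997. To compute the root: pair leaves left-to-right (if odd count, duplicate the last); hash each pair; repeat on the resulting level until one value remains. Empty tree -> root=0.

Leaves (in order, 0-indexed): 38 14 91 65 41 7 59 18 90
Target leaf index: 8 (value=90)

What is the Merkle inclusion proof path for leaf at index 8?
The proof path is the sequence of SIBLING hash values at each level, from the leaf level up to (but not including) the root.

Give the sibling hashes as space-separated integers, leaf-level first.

Answer: 90 886 436 283

Derivation:
L0 (leaves): [38, 14, 91, 65, 41, 7, 59, 18, 90], target index=8
L1: h(38,14)=(38*31+14)%997=195 [pair 0] h(91,65)=(91*31+65)%997=892 [pair 1] h(41,7)=(41*31+7)%997=281 [pair 2] h(59,18)=(59*31+18)%997=850 [pair 3] h(90,90)=(90*31+90)%997=886 [pair 4] -> [195, 892, 281, 850, 886]
  Sibling for proof at L0: 90
L2: h(195,892)=(195*31+892)%997=955 [pair 0] h(281,850)=(281*31+850)%997=588 [pair 1] h(886,886)=(886*31+886)%997=436 [pair 2] -> [955, 588, 436]
  Sibling for proof at L1: 886
L3: h(955,588)=(955*31+588)%997=283 [pair 0] h(436,436)=(436*31+436)%997=991 [pair 1] -> [283, 991]
  Sibling for proof at L2: 436
L4: h(283,991)=(283*31+991)%997=791 [pair 0] -> [791]
  Sibling for proof at L3: 283
Root: 791
Proof path (sibling hashes from leaf to root): [90, 886, 436, 283]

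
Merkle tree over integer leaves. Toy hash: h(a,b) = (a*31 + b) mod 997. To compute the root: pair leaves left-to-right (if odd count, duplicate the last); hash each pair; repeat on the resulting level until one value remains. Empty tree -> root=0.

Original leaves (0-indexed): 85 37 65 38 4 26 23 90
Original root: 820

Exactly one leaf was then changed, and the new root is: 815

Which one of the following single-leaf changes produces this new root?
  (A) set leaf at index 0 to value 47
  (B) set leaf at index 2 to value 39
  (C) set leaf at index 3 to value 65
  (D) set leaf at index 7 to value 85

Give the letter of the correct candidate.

Original leaves: [85, 37, 65, 38, 4, 26, 23, 90]
Target new root: 815
Try each candidate change and compute the resulting root:
Candidate A: set leaf[0] = 47 -> leaves = [47, 37, 65, 38, 4, 26, 23, 90]
  L0: [47, 37, 65, 38, 4, 26, 23, 90]
  L1: h(47,37)=(47*31+37)%997=497 h(65,38)=(65*31+38)%997=59 h(4,26)=(4*31+26)%997=150 h(23,90)=(23*31+90)%997=803 -> [497, 59, 150, 803]
  L2: h(497,59)=(497*31+59)%997=511 h(150,803)=(150*31+803)%997=468 -> [511, 468]
  L3: h(511,468)=(511*31+468)%997=357 -> [357]
  root = 357 != target 815
Candidate B: set leaf[2] = 39 -> leaves = [85, 37, 39, 38, 4, 26, 23, 90]
  L0: [85, 37, 39, 38, 4, 26, 23, 90]
  L1: h(85,37)=(85*31+37)%997=678 h(39,38)=(39*31+38)%997=250 h(4,26)=(4*31+26)%997=150 h(23,90)=(23*31+90)%997=803 -> [678, 250, 150, 803]
  L2: h(678,250)=(678*31+250)%997=331 h(150,803)=(150*31+803)%997=468 -> [331, 468]
  L3: h(331,468)=(331*31+468)%997=759 -> [759]
  root = 759 != target 815
Candidate C: set leaf[3] = 65 -> leaves = [85, 37, 65, 65, 4, 26, 23, 90]
  L0: [85, 37, 65, 65, 4, 26, 23, 90]
  L1: h(85,37)=(85*31+37)%997=678 h(65,65)=(65*31+65)%997=86 h(4,26)=(4*31+26)%997=150 h(23,90)=(23*31+90)%997=803 -> [678, 86, 150, 803]
  L2: h(678,86)=(678*31+86)%997=167 h(150,803)=(150*31+803)%997=468 -> [167, 468]
  L3: h(167,468)=(167*31+468)%997=660 -> [660]
  root = 660 != target 815
Candidate D: set leaf[7] = 85 -> leaves = [85, 37, 65, 38, 4, 26, 23, 85]
  L0: [85, 37, 65, 38, 4, 26, 23, 85]
  L1: h(85,37)=(85*31+37)%997=678 h(65,38)=(65*31+38)%997=59 h(4,26)=(4*31+26)%997=150 h(23,85)=(23*31+85)%997=798 -> [678, 59, 150, 798]
  L2: h(678,59)=(678*31+59)%997=140 h(150,798)=(150*31+798)%997=463 -> [140, 463]
  L3: h(140,463)=(140*31+463)%997=815 -> [815]
  root = 815 == target 815  ** MATCH **
Candidate D produces the target root.

Answer: D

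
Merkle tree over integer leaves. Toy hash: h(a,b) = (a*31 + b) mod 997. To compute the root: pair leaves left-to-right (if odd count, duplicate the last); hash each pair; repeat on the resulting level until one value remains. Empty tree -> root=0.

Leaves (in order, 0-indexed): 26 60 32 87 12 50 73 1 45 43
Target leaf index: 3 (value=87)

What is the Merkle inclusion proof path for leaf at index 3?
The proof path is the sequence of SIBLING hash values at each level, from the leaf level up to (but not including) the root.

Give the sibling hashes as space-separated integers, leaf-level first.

Answer: 32 866 391 940

Derivation:
L0 (leaves): [26, 60, 32, 87, 12, 50, 73, 1, 45, 43], target index=3
L1: h(26,60)=(26*31+60)%997=866 [pair 0] h(32,87)=(32*31+87)%997=82 [pair 1] h(12,50)=(12*31+50)%997=422 [pair 2] h(73,1)=(73*31+1)%997=270 [pair 3] h(45,43)=(45*31+43)%997=441 [pair 4] -> [866, 82, 422, 270, 441]
  Sibling for proof at L0: 32
L2: h(866,82)=(866*31+82)%997=9 [pair 0] h(422,270)=(422*31+270)%997=391 [pair 1] h(441,441)=(441*31+441)%997=154 [pair 2] -> [9, 391, 154]
  Sibling for proof at L1: 866
L3: h(9,391)=(9*31+391)%997=670 [pair 0] h(154,154)=(154*31+154)%997=940 [pair 1] -> [670, 940]
  Sibling for proof at L2: 391
L4: h(670,940)=(670*31+940)%997=773 [pair 0] -> [773]
  Sibling for proof at L3: 940
Root: 773
Proof path (sibling hashes from leaf to root): [32, 866, 391, 940]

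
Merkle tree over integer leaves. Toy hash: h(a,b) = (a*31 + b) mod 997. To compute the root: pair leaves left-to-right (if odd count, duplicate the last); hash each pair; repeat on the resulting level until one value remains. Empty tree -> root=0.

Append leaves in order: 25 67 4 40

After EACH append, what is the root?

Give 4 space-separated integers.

Answer: 25 842 308 344

Derivation:
After append 25 (leaves=[25]):
  L0: [25]
  root=25
After append 67 (leaves=[25, 67]):
  L0: [25, 67]
  L1: h(25,67)=(25*31+67)%997=842 -> [842]
  root=842
After append 4 (leaves=[25, 67, 4]):
  L0: [25, 67, 4]
  L1: h(25,67)=(25*31+67)%997=842 h(4,4)=(4*31+4)%997=128 -> [842, 128]
  L2: h(842,128)=(842*31+128)%997=308 -> [308]
  root=308
After append 40 (leaves=[25, 67, 4, 40]):
  L0: [25, 67, 4, 40]
  L1: h(25,67)=(25*31+67)%997=842 h(4,40)=(4*31+40)%997=164 -> [842, 164]
  L2: h(842,164)=(842*31+164)%997=344 -> [344]
  root=344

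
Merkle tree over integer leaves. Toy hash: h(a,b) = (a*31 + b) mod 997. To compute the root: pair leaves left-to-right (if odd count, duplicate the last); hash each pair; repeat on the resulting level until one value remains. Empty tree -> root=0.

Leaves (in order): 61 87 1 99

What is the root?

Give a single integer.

Answer: 631

Derivation:
L0: [61, 87, 1, 99]
L1: h(61,87)=(61*31+87)%997=981 h(1,99)=(1*31+99)%997=130 -> [981, 130]
L2: h(981,130)=(981*31+130)%997=631 -> [631]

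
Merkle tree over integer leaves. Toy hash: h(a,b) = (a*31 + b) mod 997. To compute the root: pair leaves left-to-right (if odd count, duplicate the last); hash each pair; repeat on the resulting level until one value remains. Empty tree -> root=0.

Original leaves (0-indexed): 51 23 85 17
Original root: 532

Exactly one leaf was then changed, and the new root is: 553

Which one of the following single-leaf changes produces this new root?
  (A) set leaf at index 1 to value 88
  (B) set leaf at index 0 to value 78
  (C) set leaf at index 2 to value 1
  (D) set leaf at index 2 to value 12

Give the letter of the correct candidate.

Answer: A

Derivation:
Original leaves: [51, 23, 85, 17]
Target new root: 553
Try each candidate change and compute the resulting root:
Candidate A: set leaf[1] = 88 -> leaves = [51, 88, 85, 17]
  L0: [51, 88, 85, 17]
  L1: h(51,88)=(51*31+88)%997=672 h(85,17)=(85*31+17)%997=658 -> [672, 658]
  L2: h(672,658)=(672*31+658)%997=553 -> [553]
  root = 553 == target 553  ** MATCH **
Candidate B: set leaf[0] = 78 -> leaves = [78, 23, 85, 17]
  L0: [78, 23, 85, 17]
  L1: h(78,23)=(78*31+23)%997=447 h(85,17)=(85*31+17)%997=658 -> [447, 658]
  L2: h(447,658)=(447*31+658)%997=557 -> [557]
  root = 557 != target 553
Candidate C: set leaf[2] = 1 -> leaves = [51, 23, 1, 17]
  L0: [51, 23, 1, 17]
  L1: h(51,23)=(51*31+23)%997=607 h(1,17)=(1*31+17)%997=48 -> [607, 48]
  L2: h(607,48)=(607*31+48)%997=919 -> [919]
  root = 919 != target 553
Candidate D: set leaf[2] = 12 -> leaves = [51, 23, 12, 17]
  L0: [51, 23, 12, 17]
  L1: h(51,23)=(51*31+23)%997=607 h(12,17)=(12*31+17)%997=389 -> [607, 389]
  L2: h(607,389)=(607*31+389)%997=263 -> [263]
  root = 263 != target 553
Candidate A produces the target root.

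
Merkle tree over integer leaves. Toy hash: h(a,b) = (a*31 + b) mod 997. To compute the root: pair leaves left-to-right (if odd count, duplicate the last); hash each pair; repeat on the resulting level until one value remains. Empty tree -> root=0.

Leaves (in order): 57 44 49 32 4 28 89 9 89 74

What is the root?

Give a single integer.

Answer: 137

Derivation:
L0: [57, 44, 49, 32, 4, 28, 89, 9, 89, 74]
L1: h(57,44)=(57*31+44)%997=814 h(49,32)=(49*31+32)%997=554 h(4,28)=(4*31+28)%997=152 h(89,9)=(89*31+9)%997=774 h(89,74)=(89*31+74)%997=839 -> [814, 554, 152, 774, 839]
L2: h(814,554)=(814*31+554)%997=863 h(152,774)=(152*31+774)%997=501 h(839,839)=(839*31+839)%997=926 -> [863, 501, 926]
L3: h(863,501)=(863*31+501)%997=335 h(926,926)=(926*31+926)%997=719 -> [335, 719]
L4: h(335,719)=(335*31+719)%997=137 -> [137]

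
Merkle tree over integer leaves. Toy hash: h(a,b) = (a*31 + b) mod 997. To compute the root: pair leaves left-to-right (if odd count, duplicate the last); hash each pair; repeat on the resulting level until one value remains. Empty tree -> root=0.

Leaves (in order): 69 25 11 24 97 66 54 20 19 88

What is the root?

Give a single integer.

Answer: 573

Derivation:
L0: [69, 25, 11, 24, 97, 66, 54, 20, 19, 88]
L1: h(69,25)=(69*31+25)%997=170 h(11,24)=(11*31+24)%997=365 h(97,66)=(97*31+66)%997=82 h(54,20)=(54*31+20)%997=697 h(19,88)=(19*31+88)%997=677 -> [170, 365, 82, 697, 677]
L2: h(170,365)=(170*31+365)%997=650 h(82,697)=(82*31+697)%997=248 h(677,677)=(677*31+677)%997=727 -> [650, 248, 727]
L3: h(650,248)=(650*31+248)%997=458 h(727,727)=(727*31+727)%997=333 -> [458, 333]
L4: h(458,333)=(458*31+333)%997=573 -> [573]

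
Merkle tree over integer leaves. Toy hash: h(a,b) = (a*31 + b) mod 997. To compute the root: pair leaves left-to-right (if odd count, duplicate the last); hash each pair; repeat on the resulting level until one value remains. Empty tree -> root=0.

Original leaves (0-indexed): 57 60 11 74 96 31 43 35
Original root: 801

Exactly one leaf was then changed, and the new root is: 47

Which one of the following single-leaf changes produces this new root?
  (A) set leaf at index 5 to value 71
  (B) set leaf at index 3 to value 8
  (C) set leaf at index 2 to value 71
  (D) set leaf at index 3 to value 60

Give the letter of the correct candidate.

Original leaves: [57, 60, 11, 74, 96, 31, 43, 35]
Target new root: 47
Try each candidate change and compute the resulting root:
Candidate A: set leaf[5] = 71 -> leaves = [57, 60, 11, 74, 96, 71, 43, 35]
  L0: [57, 60, 11, 74, 96, 71, 43, 35]
  L1: h(57,60)=(57*31+60)%997=830 h(11,74)=(11*31+74)%997=415 h(96,71)=(96*31+71)%997=56 h(43,35)=(43*31+35)%997=371 -> [830, 415, 56, 371]
  L2: h(830,415)=(830*31+415)%997=223 h(56,371)=(56*31+371)%997=113 -> [223, 113]
  L3: h(223,113)=(223*31+113)%997=47 -> [47]
  root = 47 == target 47  ** MATCH **
Candidate B: set leaf[3] = 8 -> leaves = [57, 60, 11, 8, 96, 31, 43, 35]
  L0: [57, 60, 11, 8, 96, 31, 43, 35]
  L1: h(57,60)=(57*31+60)%997=830 h(11,8)=(11*31+8)%997=349 h(96,31)=(96*31+31)%997=16 h(43,35)=(43*31+35)%997=371 -> [830, 349, 16, 371]
  L2: h(830,349)=(830*31+349)%997=157 h(16,371)=(16*31+371)%997=867 -> [157, 867]
  L3: h(157,867)=(157*31+867)%997=749 -> [749]
  root = 749 != target 47
Candidate C: set leaf[2] = 71 -> leaves = [57, 60, 71, 74, 96, 31, 43, 35]
  L0: [57, 60, 71, 74, 96, 31, 43, 35]
  L1: h(57,60)=(57*31+60)%997=830 h(71,74)=(71*31+74)%997=281 h(96,31)=(96*31+31)%997=16 h(43,35)=(43*31+35)%997=371 -> [830, 281, 16, 371]
  L2: h(830,281)=(830*31+281)%997=89 h(16,371)=(16*31+371)%997=867 -> [89, 867]
  L3: h(89,867)=(89*31+867)%997=635 -> [635]
  root = 635 != target 47
Candidate D: set leaf[3] = 60 -> leaves = [57, 60, 11, 60, 96, 31, 43, 35]
  L0: [57, 60, 11, 60, 96, 31, 43, 35]
  L1: h(57,60)=(57*31+60)%997=830 h(11,60)=(11*31+60)%997=401 h(96,31)=(96*31+31)%997=16 h(43,35)=(43*31+35)%997=371 -> [830, 401, 16, 371]
  L2: h(830,401)=(830*31+401)%997=209 h(16,371)=(16*31+371)%997=867 -> [209, 867]
  L3: h(209,867)=(209*31+867)%997=367 -> [367]
  root = 367 != target 47
Candidate A produces the target root.

Answer: A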